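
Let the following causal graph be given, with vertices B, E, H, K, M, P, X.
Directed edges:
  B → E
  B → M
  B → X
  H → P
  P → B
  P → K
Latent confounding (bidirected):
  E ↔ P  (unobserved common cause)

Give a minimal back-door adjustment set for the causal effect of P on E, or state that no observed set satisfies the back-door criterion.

desc(P)\{P}={B,E,K,M,X}; candidates ⊆ {H}.
P↔E: latent back-door arc(s) into P.
size 0: {}; under {} P still reaches {E,H} ∋ E.
size 1: {H}; under {H} P still reaches {E} ∋ E.
P↔E cannot be blocked by any observed set — no back-door set.

P→E: no observed back-door set.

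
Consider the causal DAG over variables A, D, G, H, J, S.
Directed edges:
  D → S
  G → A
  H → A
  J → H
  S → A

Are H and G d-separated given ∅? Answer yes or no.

Yes — H ⊥ G | ∅.

Bayes-Ball from H | ∅ reaches {A,J}.
G ∉ reach(H|∅) ⇒ H ⊥ G | ∅.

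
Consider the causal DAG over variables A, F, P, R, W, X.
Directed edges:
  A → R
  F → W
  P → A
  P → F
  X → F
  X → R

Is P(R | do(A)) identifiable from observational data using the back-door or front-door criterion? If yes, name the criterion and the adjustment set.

desc(A)\{A}={R}; candidates ⊆ {F,P,W,X}.
∅: A⊥R given ∅ in G with A→· removed — back-door holds.
P(R|do(A)) = P(R|A) — no adjustment needed.

P(R|do(A)): backdoor, adjust for ∅.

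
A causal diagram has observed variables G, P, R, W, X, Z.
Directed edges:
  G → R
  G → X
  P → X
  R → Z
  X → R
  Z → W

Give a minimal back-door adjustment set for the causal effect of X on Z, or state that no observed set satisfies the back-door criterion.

X→Z: minimal back-door set {G}.

desc(X)\{X}={R,W,Z}; candidates ⊆ {G,P}.
size 0: {}; under {} X still reaches {G,P,R,W,Z} ∋ Z.
{G}: X⊥Z given {G} in G with X→· removed — back-door holds.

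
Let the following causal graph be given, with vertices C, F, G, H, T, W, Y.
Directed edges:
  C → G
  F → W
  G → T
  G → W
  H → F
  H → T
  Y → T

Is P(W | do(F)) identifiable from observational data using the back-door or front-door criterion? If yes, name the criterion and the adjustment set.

desc(F)\{F}={W}; candidates ⊆ {C,G,H,T,Y}.
∅: F⊥W given ∅ in G with F→· removed — back-door holds.
P(W|do(F)) = P(W|F) — no adjustment needed.

P(W|do(F)): backdoor, adjust for ∅.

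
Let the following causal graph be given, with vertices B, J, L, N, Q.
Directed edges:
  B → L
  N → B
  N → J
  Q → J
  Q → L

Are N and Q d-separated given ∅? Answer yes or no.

Yes — N ⊥ Q | ∅.

Bayes-Ball from N | ∅ reaches {B,J,L}.
Q ∉ reach(N|∅) ⇒ N ⊥ Q | ∅.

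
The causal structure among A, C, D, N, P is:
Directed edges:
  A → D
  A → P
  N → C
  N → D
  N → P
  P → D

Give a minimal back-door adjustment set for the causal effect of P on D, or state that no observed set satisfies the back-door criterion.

P→D: minimal back-door set {A, N}.

desc(P)\{P}={D}; candidates ⊆ {A,C,N}.
size 0: {}; under {} P still reaches {A,C,D,N} ∋ D.
size 1: {A}, {C}, {N}; under {A} P still reaches {C,D,N} ∋ D.
{A,N}: P⊥D given {A,N} in G with P→· removed — back-door holds.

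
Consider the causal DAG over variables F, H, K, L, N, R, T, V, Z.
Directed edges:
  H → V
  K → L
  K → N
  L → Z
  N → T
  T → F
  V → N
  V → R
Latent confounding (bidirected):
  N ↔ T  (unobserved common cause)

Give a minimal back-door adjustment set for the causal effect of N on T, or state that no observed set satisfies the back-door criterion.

desc(N)\{N}={F,T}; candidates ⊆ {H,K,L,R,V,Z}.
N↔T: latent back-door arc(s) into N.
size 0: {}; under {} N still reaches {F,H,K,L,R,T,V,Z} ∋ T.
size 1: {H}, {K}, {L} …(+3); under {H} N still reaches {F,K,L,R,T,V,Z} ∋ T.
size 2: {H,K}, {H,L}, {H,R} …(+12); under {H,K} N still reaches {F,R,T,V} ∋ T.
N↔T cannot be blocked by any observed set — no back-door set.

N→T: no observed back-door set.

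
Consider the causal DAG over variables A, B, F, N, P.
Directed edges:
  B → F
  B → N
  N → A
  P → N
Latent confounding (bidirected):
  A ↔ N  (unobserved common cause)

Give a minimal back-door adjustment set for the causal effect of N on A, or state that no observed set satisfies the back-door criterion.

N→A: no observed back-door set.

desc(N)\{N}={A}; candidates ⊆ {B,F,P}.
N↔A: latent back-door arc(s) into N.
size 0: {}; under {} N still reaches {A,B,F,P} ∋ A.
size 1: {B}, {F}, {P}; under {B} N still reaches {A,P} ∋ A.
size 2: {B,F}, {B,P}, {F,P}; under {B,F} N still reaches {A,P} ∋ A.
N↔A cannot be blocked by any observed set — no back-door set.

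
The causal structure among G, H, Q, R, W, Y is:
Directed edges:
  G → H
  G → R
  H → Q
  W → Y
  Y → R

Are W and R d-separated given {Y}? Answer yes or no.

Bayes-Ball from W | {Y} reaches ∅.
R ∉ reach(W|{Y}) ⇒ W ⊥ R | {Y}.

Yes — W ⊥ R | {Y}.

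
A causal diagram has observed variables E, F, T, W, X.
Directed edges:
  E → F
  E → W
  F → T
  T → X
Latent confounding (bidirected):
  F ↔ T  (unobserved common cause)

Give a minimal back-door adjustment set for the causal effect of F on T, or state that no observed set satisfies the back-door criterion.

desc(F)\{F}={T,X}; candidates ⊆ {E,W}.
F↔T: latent back-door arc(s) into F.
size 0: {}; under {} F still reaches {E,T,W,X} ∋ T.
size 1: {E}, {W}; under {E} F still reaches {T,X} ∋ T.
size 2: {E,W}; under {E,W} F still reaches {T,X} ∋ T.
F↔T cannot be blocked by any observed set — no back-door set.

F→T: no observed back-door set.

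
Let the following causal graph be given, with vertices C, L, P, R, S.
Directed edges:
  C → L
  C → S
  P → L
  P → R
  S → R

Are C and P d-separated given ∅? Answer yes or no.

Yes — C ⊥ P | ∅.

Bayes-Ball from C | ∅ reaches {L,R,S}.
P ∉ reach(C|∅) ⇒ C ⊥ P | ∅.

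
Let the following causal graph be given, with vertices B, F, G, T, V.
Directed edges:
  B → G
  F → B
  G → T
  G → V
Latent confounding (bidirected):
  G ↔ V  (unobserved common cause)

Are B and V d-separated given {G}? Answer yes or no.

No — B and V are d-connected given {G}.

Bayes-Ball from B | {G} reaches {F,V}.
V ∈ reach(B|{G}) ⇒ B ⊥̸ V | {G}.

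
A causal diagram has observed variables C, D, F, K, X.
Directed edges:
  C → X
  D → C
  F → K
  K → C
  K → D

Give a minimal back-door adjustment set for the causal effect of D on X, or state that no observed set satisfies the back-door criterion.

desc(D)\{D}={C,X}; candidates ⊆ {F,K}.
size 0: {}; under {} D still reaches {C,F,K,X} ∋ X.
{K}: D⊥X given {K} in G with D→· removed — back-door holds.

D→X: minimal back-door set {K}.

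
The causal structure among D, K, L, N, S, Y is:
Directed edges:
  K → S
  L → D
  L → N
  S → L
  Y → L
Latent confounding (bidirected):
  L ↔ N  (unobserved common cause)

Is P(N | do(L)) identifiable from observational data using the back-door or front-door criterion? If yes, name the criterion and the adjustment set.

desc(L)\{L}={D,N}; candidates ⊆ {K,S,Y}.
L↔N: latent back-door arc(s) into L.
size 0: {}; under {} L still reaches {K,N,S,Y} ∋ N.
size 1: {K}, {S}, {Y}; under {K} L still reaches {N,S,Y} ∋ N.
size 2: {K,S}, {K,Y}, {S,Y}; under {K,S} L still reaches {N,Y} ∋ N.
L↔N cannot be blocked by any observed set — no back-door set.
No mediator lies on a directed L→…→N path.
Neither criterion identifies P(N|do(L)) in this graph.

P(N|do(L)): not identifiable (no BD/FD set).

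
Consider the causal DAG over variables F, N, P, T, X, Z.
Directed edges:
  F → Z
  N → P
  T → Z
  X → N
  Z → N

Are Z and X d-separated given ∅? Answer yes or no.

Bayes-Ball from Z | ∅ reaches {F,N,P,T}.
X ∉ reach(Z|∅) ⇒ Z ⊥ X | ∅.

Yes — Z ⊥ X | ∅.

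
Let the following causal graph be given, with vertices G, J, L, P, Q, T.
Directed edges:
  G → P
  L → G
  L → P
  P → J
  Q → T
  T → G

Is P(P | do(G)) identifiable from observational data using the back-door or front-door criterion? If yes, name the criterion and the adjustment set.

desc(G)\{G}={J,P}; candidates ⊆ {L,Q,T}.
size 0: {}; under {} G still reaches {J,L,P,Q,T} ∋ P.
{L}: G⊥P given {L} in G with G→· removed — back-door holds.
P(P|do(G)) = Σ_{L} P(P|G,L)·P(L).

P(P|do(G)): backdoor, adjust for {L}.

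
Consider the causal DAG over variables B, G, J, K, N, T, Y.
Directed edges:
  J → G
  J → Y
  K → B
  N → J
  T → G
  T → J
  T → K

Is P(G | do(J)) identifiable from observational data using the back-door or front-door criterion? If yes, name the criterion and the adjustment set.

P(G|do(J)): backdoor, adjust for {T}.

desc(J)\{J}={G,Y}; candidates ⊆ {B,K,N,T}.
size 0: {}; under {} J still reaches {B,G,K,N,T} ∋ G.
{T}: J⊥G given {T} in G with J→· removed — back-door holds.
P(G|do(J)) = Σ_{T} P(G|J,T)·P(T).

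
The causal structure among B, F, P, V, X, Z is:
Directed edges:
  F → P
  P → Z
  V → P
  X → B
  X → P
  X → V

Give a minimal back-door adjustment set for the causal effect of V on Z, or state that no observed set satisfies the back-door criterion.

V→Z: minimal back-door set {X}.

desc(V)\{V}={P,Z}; candidates ⊆ {B,F,X}.
size 0: {}; under {} V still reaches {B,P,X,Z} ∋ Z.
{X}: V⊥Z given {X} in G with V→· removed — back-door holds.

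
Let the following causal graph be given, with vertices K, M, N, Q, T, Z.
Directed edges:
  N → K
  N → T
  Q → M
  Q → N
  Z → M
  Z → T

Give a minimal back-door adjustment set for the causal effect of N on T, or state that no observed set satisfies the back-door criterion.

desc(N)\{N}={K,T}; candidates ⊆ {M,Q,Z}.
∅: N⊥T given ∅ in G with N→· removed — back-door holds.

N→T: minimal back-door set ∅.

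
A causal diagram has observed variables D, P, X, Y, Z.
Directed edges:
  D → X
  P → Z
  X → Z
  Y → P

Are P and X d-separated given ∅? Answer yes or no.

Bayes-Ball from P | ∅ reaches {Y,Z}.
X ∉ reach(P|∅) ⇒ P ⊥ X | ∅.

Yes — P ⊥ X | ∅.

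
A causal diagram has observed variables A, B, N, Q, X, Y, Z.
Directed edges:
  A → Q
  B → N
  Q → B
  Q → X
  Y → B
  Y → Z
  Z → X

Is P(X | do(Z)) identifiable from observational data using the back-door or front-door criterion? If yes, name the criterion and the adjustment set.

desc(Z)\{Z}={X}; candidates ⊆ {A,B,N,Q,Y}.
∅: Z⊥X given ∅ in G with Z→· removed — back-door holds.
P(X|do(Z)) = P(X|Z) — no adjustment needed.

P(X|do(Z)): backdoor, adjust for ∅.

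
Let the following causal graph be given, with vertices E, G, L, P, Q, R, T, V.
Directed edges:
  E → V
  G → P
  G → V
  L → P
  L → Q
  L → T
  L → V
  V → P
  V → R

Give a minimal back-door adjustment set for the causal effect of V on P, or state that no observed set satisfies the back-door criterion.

desc(V)\{V}={P,R}; candidates ⊆ {E,G,L,Q,T}.
size 0: {}; under {} V still reaches {E,G,L,P,Q,T} ∋ P.
size 1: {E}, {G}, {L} …(+2); under {E} V still reaches {G,L,P,Q,T} ∋ P.
{G,L}: V⊥P given {G,L} in G with V→· removed — back-door holds.

V→P: minimal back-door set {G, L}.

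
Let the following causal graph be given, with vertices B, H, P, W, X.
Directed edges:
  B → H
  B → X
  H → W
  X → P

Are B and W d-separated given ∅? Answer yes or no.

No — B and W are d-connected given ∅.

Bayes-Ball from B | ∅ reaches {H,P,W,X}.
W ∈ reach(B|∅) ⇒ B ⊥̸ W | ∅.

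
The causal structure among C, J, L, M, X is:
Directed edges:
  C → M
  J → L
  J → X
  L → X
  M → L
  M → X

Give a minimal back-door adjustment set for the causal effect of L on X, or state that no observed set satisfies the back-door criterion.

L→X: minimal back-door set {J, M}.

desc(L)\{L}={X}; candidates ⊆ {C,J,M}.
size 0: {}; under {} L still reaches {C,J,M,X} ∋ X.
size 1: {C}, {J}, {M}; under {C} L still reaches {J,M,X} ∋ X.
{J,M}: L⊥X given {J,M} in G with L→· removed — back-door holds.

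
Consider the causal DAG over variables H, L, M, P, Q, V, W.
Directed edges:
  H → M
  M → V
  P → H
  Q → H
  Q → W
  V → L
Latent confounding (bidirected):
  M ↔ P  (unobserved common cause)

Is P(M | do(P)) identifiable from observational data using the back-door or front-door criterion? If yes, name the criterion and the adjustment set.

desc(P)\{P}={H,L,M,V}; candidates ⊆ {Q,W}.
P↔M: latent back-door arc(s) into P.
size 0: {}; under {} P still reaches {L,M,V} ∋ M.
size 1: {Q}, {W}; under {Q} P still reaches {L,M,V} ∋ M.
size 2: {Q,W}; under {Q,W} P still reaches {L,M,V} ∋ M.
P↔M cannot be blocked by any observed set — no back-door set.
{H}: (i) intercepts every directed P→M path; (ii) no back-door P→{H}; (iii) {P} blocks every back-door {H}→M. Front-door holds.
P(M|do(P)) = Σ_{H} P(H|P) Σ_{P'} P(M|H,P')P(P').

P(M|do(P)): frontdoor, adjust for {H}.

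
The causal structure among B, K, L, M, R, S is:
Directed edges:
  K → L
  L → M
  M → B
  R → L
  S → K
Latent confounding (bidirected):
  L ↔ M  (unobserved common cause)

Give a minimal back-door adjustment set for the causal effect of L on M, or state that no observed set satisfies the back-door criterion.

L→M: no observed back-door set.

desc(L)\{L}={B,M}; candidates ⊆ {K,R,S}.
L↔M: latent back-door arc(s) into L.
size 0: {}; under {} L still reaches {B,K,M,R,S} ∋ M.
size 1: {K}, {R}, {S}; under {K} L still reaches {B,M,R} ∋ M.
size 2: {K,R}, {K,S}, {R,S}; under {K,R} L still reaches {B,M} ∋ M.
L↔M cannot be blocked by any observed set — no back-door set.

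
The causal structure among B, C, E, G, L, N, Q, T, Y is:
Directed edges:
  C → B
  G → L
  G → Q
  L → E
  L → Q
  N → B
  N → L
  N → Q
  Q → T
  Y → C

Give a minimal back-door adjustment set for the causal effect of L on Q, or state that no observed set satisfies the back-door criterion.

desc(L)\{L}={E,Q,T}; candidates ⊆ {B,C,G,N,Y}.
size 0: {}; under {} L still reaches {B,G,N,Q,T} ∋ Q.
size 1: {B}, {C}, {G} …(+2); under {B} L still reaches {C,G,N,Q,T,Y} ∋ Q.
{G,N}: L⊥Q given {G,N} in G with L→· removed — back-door holds.

L→Q: minimal back-door set {G, N}.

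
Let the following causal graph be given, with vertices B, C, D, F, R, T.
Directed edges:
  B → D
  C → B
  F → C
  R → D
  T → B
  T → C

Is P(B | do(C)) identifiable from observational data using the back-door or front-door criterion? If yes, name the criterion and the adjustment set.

P(B|do(C)): backdoor, adjust for {T}.

desc(C)\{C}={B,D}; candidates ⊆ {F,R,T}.
size 0: {}; under {} C still reaches {B,D,F,T} ∋ B.
{T}: C⊥B given {T} in G with C→· removed — back-door holds.
P(B|do(C)) = Σ_{T} P(B|C,T)·P(T).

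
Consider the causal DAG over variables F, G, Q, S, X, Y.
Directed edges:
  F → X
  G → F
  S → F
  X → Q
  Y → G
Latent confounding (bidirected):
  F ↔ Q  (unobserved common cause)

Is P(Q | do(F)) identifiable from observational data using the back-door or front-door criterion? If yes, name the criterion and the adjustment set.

P(Q|do(F)): frontdoor, adjust for {X}.

desc(F)\{F}={Q,X}; candidates ⊆ {G,S,Y}.
F↔Q: latent back-door arc(s) into F.
size 0: {}; under {} F still reaches {G,Q,S,Y} ∋ Q.
size 1: {G}, {S}, {Y}; under {G} F still reaches {Q,S} ∋ Q.
size 2: {G,S}, {G,Y}, {S,Y}; under {G,S} F still reaches {Q} ∋ Q.
F↔Q cannot be blocked by any observed set — no back-door set.
{X}: (i) intercepts every directed F→Q path; (ii) no back-door F→{X}; (iii) {F} blocks every back-door {X}→Q. Front-door holds.
P(Q|do(F)) = Σ_{X} P(X|F) Σ_{F'} P(Q|X,F')P(F').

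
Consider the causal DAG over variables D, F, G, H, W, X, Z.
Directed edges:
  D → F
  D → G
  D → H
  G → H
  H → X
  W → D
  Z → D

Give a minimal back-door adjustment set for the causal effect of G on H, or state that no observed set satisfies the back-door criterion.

G→H: minimal back-door set {D}.

desc(G)\{G}={H,X}; candidates ⊆ {D,F,W,Z}.
size 0: {}; under {} G still reaches {D,F,H,W,X,Z} ∋ H.
{D}: G⊥H given {D} in G with G→· removed — back-door holds.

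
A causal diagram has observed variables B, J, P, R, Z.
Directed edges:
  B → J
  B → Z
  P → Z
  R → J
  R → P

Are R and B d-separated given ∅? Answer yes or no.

Yes — R ⊥ B | ∅.

Bayes-Ball from R | ∅ reaches {J,P,Z}.
B ∉ reach(R|∅) ⇒ R ⊥ B | ∅.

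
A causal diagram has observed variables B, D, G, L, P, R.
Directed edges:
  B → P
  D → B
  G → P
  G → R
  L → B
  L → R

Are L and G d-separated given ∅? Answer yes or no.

Bayes-Ball from L | ∅ reaches {B,P,R}.
G ∉ reach(L|∅) ⇒ L ⊥ G | ∅.

Yes — L ⊥ G | ∅.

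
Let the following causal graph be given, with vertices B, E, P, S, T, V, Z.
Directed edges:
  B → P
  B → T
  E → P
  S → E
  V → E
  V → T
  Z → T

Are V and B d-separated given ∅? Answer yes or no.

Bayes-Ball from V | ∅ reaches {E,P,T}.
B ∉ reach(V|∅) ⇒ V ⊥ B | ∅.

Yes — V ⊥ B | ∅.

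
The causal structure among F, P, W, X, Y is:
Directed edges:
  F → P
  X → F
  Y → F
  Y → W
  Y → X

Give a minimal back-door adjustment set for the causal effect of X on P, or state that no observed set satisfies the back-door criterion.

desc(X)\{X}={F,P}; candidates ⊆ {W,Y}.
size 0: {}; under {} X still reaches {F,P,W,Y} ∋ P.
{Y}: X⊥P given {Y} in G with X→· removed — back-door holds.

X→P: minimal back-door set {Y}.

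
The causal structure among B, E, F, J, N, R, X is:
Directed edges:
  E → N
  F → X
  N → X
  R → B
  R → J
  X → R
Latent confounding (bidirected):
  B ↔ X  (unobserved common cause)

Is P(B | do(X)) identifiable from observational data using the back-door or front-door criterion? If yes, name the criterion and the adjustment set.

P(B|do(X)): frontdoor, adjust for {R}.

desc(X)\{X}={B,J,R}; candidates ⊆ {E,F,N}.
X↔B: latent back-door arc(s) into X.
size 0: {}; under {} X still reaches {B,E,F,N} ∋ B.
size 1: {E}, {F}, {N}; under {E} X still reaches {B,F,N} ∋ B.
size 2: {E,F}, {E,N}, {F,N}; under {E,F} X still reaches {B,N} ∋ B.
X↔B cannot be blocked by any observed set — no back-door set.
{R}: (i) intercepts every directed X→B path; (ii) no back-door X→{R}; (iii) {X} blocks every back-door {R}→B. Front-door holds.
P(B|do(X)) = Σ_{R} P(R|X) Σ_{X'} P(B|R,X')P(X').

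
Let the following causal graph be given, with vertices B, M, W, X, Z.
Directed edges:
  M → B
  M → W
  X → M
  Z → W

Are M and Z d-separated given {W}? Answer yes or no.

Bayes-Ball from M | {W} reaches {B,X,Z}.
Z ∈ reach(M|{W}) ⇒ M ⊥̸ Z | {W}.

No — M and Z are d-connected given {W}.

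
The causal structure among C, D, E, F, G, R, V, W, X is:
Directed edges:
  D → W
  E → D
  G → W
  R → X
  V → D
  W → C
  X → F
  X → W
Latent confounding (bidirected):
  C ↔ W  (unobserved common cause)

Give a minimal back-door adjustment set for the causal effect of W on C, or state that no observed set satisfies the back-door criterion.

W→C: no observed back-door set.

desc(W)\{W}={C}; candidates ⊆ {D,E,F,G,R,V,X}.
W↔C: latent back-door arc(s) into W.
size 0: {}; under {} W still reaches {C,D,E,F,G,R,V,X} ∋ C.
size 1: {D}, {E}, {F} …(+4); under {D} W still reaches {C,F,G,R,X} ∋ C.
size 2: {D,E}, {D,F}, {D,G} …(+18); under {D,E} W still reaches {C,F,G,R,X} ∋ C.
W↔C cannot be blocked by any observed set — no back-door set.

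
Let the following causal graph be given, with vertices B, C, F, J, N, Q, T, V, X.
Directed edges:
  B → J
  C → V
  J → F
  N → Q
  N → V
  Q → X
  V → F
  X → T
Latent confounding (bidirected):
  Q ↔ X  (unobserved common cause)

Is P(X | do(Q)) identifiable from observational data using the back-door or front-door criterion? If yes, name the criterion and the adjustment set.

P(X|do(Q)): not identifiable (no BD/FD set).

desc(Q)\{Q}={T,X}; candidates ⊆ {B,C,F,J,N,V}.
Q↔X: latent back-door arc(s) into Q.
size 0: {}; under {} Q still reaches {F,N,T,V,X} ∋ X.
size 1: {B}, {C}, {F} …(+3); under {B} Q still reaches {F,N,T,V,X} ∋ X.
size 2: {B,C}, {B,F}, {B,J} …(+12); under {B,C} Q still reaches {F,N,T,V,X} ∋ X.
Q↔X cannot be blocked by any observed set — no back-door set.
No mediator lies on a directed Q→…→X path.
Neither criterion identifies P(X|do(Q)) in this graph.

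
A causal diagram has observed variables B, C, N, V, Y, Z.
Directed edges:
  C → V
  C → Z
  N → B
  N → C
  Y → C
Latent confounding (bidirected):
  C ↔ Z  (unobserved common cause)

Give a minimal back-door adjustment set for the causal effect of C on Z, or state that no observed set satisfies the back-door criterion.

desc(C)\{C}={V,Z}; candidates ⊆ {B,N,Y}.
C↔Z: latent back-door arc(s) into C.
size 0: {}; under {} C still reaches {B,N,Y,Z} ∋ Z.
size 1: {B}, {N}, {Y}; under {B} C still reaches {N,Y,Z} ∋ Z.
size 2: {B,N}, {B,Y}, {N,Y}; under {B,N} C still reaches {Y,Z} ∋ Z.
C↔Z cannot be blocked by any observed set — no back-door set.

C→Z: no observed back-door set.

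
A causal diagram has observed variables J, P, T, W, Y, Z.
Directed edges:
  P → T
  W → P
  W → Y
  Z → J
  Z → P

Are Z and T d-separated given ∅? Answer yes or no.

Bayes-Ball from Z | ∅ reaches {J,P,T}.
T ∈ reach(Z|∅) ⇒ Z ⊥̸ T | ∅.

No — Z and T are d-connected given ∅.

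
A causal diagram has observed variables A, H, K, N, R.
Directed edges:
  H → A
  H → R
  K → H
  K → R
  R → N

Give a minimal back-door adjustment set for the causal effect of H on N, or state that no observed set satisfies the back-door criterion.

desc(H)\{H}={A,N,R}; candidates ⊆ {K}.
size 0: {}; under {} H still reaches {K,N,R} ∋ N.
{K}: H⊥N given {K} in G with H→· removed — back-door holds.

H→N: minimal back-door set {K}.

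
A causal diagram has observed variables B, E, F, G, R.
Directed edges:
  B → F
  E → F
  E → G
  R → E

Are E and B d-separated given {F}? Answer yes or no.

No — E and B are d-connected given {F}.

Bayes-Ball from E | {F} reaches {B,G,R}.
B ∈ reach(E|{F}) ⇒ E ⊥̸ B | {F}.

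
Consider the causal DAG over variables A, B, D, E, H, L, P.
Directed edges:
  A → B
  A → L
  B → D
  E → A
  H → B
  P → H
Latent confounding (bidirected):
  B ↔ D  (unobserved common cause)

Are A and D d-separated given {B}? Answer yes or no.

No — A and D are d-connected given {B}.

Bayes-Ball from A | {B} reaches {D,E,H,L,P}.
D ∈ reach(A|{B}) ⇒ A ⊥̸ D | {B}.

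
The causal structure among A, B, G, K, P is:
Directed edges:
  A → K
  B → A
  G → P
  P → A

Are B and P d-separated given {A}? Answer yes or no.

Bayes-Ball from B | {A} reaches {G,P}.
P ∈ reach(B|{A}) ⇒ B ⊥̸ P | {A}.

No — B and P are d-connected given {A}.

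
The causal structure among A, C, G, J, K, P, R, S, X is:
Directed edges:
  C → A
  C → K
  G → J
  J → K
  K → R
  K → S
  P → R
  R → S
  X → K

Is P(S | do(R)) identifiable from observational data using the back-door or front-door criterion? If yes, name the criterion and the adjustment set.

desc(R)\{R}={S}; candidates ⊆ {A,C,G,J,K,P,X}.
size 0: {}; under {} R still reaches {A,C,G,J,K,P,S,X} ∋ S.
{K}: R⊥S given {K} in G with R→· removed — back-door holds.
P(S|do(R)) = Σ_{K} P(S|R,K)·P(K).

P(S|do(R)): backdoor, adjust for {K}.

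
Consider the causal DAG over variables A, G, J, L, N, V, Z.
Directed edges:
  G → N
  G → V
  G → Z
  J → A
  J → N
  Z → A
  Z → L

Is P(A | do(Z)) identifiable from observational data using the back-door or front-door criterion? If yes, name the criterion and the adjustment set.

desc(Z)\{Z}={A,L}; candidates ⊆ {G,J,N,V}.
∅: Z⊥A given ∅ in G with Z→· removed — back-door holds.
P(A|do(Z)) = P(A|Z) — no adjustment needed.

P(A|do(Z)): backdoor, adjust for ∅.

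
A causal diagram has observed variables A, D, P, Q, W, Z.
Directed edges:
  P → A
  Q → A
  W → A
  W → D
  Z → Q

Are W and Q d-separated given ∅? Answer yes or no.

Yes — W ⊥ Q | ∅.

Bayes-Ball from W | ∅ reaches {A,D}.
Q ∉ reach(W|∅) ⇒ W ⊥ Q | ∅.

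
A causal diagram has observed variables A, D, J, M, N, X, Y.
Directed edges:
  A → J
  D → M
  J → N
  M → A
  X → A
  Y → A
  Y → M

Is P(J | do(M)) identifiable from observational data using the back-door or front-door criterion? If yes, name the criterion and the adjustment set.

P(J|do(M)): backdoor, adjust for {Y}.

desc(M)\{M}={A,J,N}; candidates ⊆ {D,X,Y}.
size 0: {}; under {} M still reaches {A,D,J,N,Y} ∋ J.
{Y}: M⊥J given {Y} in G with M→· removed — back-door holds.
P(J|do(M)) = Σ_{Y} P(J|M,Y)·P(Y).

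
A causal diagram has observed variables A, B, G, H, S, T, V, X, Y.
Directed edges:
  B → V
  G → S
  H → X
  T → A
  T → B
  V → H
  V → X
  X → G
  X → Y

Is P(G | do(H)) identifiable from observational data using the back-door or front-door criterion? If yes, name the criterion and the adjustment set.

desc(H)\{H}={G,S,X,Y}; candidates ⊆ {A,B,T,V}.
size 0: {}; under {} H still reaches {A,B,G,S,T,V,X,Y} ∋ G.
{V}: H⊥G given {V} in G with H→· removed — back-door holds.
P(G|do(H)) = Σ_{V} P(G|H,V)·P(V).

P(G|do(H)): backdoor, adjust for {V}.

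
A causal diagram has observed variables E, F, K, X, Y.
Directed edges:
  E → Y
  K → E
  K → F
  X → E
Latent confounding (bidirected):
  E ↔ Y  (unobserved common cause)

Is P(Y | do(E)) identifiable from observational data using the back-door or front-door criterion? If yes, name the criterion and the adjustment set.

P(Y|do(E)): not identifiable (no BD/FD set).

desc(E)\{E}={Y}; candidates ⊆ {F,K,X}.
E↔Y: latent back-door arc(s) into E.
size 0: {}; under {} E still reaches {F,K,X,Y} ∋ Y.
size 1: {F}, {K}, {X}; under {F} E still reaches {K,X,Y} ∋ Y.
size 2: {F,K}, {F,X}, {K,X}; under {F,K} E still reaches {X,Y} ∋ Y.
E↔Y cannot be blocked by any observed set — no back-door set.
No mediator lies on a directed E→…→Y path.
Neither criterion identifies P(Y|do(E)) in this graph.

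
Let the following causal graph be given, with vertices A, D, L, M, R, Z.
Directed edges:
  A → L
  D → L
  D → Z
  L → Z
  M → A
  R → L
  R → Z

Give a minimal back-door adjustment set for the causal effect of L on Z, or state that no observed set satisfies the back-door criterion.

L→Z: minimal back-door set {D, R}.

desc(L)\{L}={Z}; candidates ⊆ {A,D,M,R}.
size 0: {}; under {} L still reaches {A,D,M,R,Z} ∋ Z.
size 1: {A}, {D}, {M} …(+1); under {A} L still reaches {D,R,Z} ∋ Z.
{D,R}: L⊥Z given {D,R} in G with L→· removed — back-door holds.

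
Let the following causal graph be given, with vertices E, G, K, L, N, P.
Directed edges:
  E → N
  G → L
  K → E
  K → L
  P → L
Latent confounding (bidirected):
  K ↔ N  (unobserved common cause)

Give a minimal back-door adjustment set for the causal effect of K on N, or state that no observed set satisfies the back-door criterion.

K→N: no observed back-door set.

desc(K)\{K}={E,L,N}; candidates ⊆ {G,P}.
K↔N: latent back-door arc(s) into K.
size 0: {}; under {} K still reaches {N} ∋ N.
size 1: {G}, {P}; under {G} K still reaches {N} ∋ N.
size 2: {G,P}; under {G,P} K still reaches {N} ∋ N.
K↔N cannot be blocked by any observed set — no back-door set.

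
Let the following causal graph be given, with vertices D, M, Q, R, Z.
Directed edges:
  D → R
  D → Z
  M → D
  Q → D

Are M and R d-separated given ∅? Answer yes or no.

Bayes-Ball from M | ∅ reaches {D,R,Z}.
R ∈ reach(M|∅) ⇒ M ⊥̸ R | ∅.

No — M and R are d-connected given ∅.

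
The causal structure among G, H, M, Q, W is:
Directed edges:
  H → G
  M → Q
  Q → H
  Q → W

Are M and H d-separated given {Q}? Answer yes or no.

Bayes-Ball from M | {Q} reaches ∅.
H ∉ reach(M|{Q}) ⇒ M ⊥ H | {Q}.

Yes — M ⊥ H | {Q}.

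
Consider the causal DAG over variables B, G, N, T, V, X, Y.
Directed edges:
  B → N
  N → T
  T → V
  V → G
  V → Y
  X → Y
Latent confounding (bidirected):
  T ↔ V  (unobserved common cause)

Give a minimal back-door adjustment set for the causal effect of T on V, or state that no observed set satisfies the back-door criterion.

desc(T)\{T}={G,V,Y}; candidates ⊆ {B,N,X}.
T↔V: latent back-door arc(s) into T.
size 0: {}; under {} T still reaches {B,G,N,V,Y} ∋ V.
size 1: {B}, {N}, {X}; under {B} T still reaches {G,N,V,Y} ∋ V.
size 2: {B,N}, {B,X}, {N,X}; under {B,N} T still reaches {G,V,Y} ∋ V.
T↔V cannot be blocked by any observed set — no back-door set.

T→V: no observed back-door set.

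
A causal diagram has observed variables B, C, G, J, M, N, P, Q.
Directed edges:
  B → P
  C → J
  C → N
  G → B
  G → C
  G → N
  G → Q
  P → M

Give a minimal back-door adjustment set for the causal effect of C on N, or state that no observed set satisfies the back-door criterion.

desc(C)\{C}={J,N}; candidates ⊆ {B,G,M,P,Q}.
size 0: {}; under {} C still reaches {B,G,M,N,P,Q} ∋ N.
{G}: C⊥N given {G} in G with C→· removed — back-door holds.

C→N: minimal back-door set {G}.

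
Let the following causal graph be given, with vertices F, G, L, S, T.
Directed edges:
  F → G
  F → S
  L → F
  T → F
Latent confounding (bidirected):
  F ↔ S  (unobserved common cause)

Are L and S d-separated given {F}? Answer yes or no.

No — L and S are d-connected given {F}.

Bayes-Ball from L | {F} reaches {S,T}.
S ∈ reach(L|{F}) ⇒ L ⊥̸ S | {F}.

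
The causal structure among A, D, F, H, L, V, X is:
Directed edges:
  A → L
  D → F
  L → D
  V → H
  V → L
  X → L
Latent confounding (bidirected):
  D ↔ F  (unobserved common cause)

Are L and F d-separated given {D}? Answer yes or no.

Bayes-Ball from L | {D} reaches {A,F,H,V,X}.
F ∈ reach(L|{D}) ⇒ L ⊥̸ F | {D}.

No — L and F are d-connected given {D}.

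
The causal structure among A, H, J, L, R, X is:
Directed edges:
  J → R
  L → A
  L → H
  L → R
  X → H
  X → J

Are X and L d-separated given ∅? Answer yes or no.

Bayes-Ball from X | ∅ reaches {H,J,R}.
L ∉ reach(X|∅) ⇒ X ⊥ L | ∅.

Yes — X ⊥ L | ∅.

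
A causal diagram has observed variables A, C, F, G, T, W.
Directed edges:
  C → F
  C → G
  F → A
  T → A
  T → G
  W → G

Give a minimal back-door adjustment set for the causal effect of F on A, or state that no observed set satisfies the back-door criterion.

F→A: minimal back-door set ∅.

desc(F)\{F}={A}; candidates ⊆ {C,G,T,W}.
∅: F⊥A given ∅ in G with F→· removed — back-door holds.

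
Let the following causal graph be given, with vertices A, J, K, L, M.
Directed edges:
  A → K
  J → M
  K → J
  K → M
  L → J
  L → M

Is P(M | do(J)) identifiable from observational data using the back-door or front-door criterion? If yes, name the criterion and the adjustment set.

P(M|do(J)): backdoor, adjust for {K, L}.

desc(J)\{J}={M}; candidates ⊆ {A,K,L}.
size 0: {}; under {} J still reaches {A,K,L,M} ∋ M.
size 1: {A}, {K}, {L}; under {A} J still reaches {K,L,M} ∋ M.
{K,L}: J⊥M given {K,L} in G with J→· removed — back-door holds.
P(M|do(J)) = Σ_{K,L} P(M|J,K,L)·P(K,L).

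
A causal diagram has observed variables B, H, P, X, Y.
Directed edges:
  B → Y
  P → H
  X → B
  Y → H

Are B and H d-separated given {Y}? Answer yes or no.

Yes — B ⊥ H | {Y}.

Bayes-Ball from B | {Y} reaches {X}.
H ∉ reach(B|{Y}) ⇒ B ⊥ H | {Y}.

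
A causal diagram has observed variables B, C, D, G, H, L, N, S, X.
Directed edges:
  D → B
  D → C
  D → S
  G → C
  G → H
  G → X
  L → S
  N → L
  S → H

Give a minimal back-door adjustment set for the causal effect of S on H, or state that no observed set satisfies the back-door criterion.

S→H: minimal back-door set ∅.

desc(S)\{S}={H}; candidates ⊆ {B,C,D,G,L,N,X}.
∅: S⊥H given ∅ in G with S→· removed — back-door holds.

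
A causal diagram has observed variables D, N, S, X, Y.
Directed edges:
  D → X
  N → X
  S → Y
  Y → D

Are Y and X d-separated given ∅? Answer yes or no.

No — Y and X are d-connected given ∅.

Bayes-Ball from Y | ∅ reaches {D,S,X}.
X ∈ reach(Y|∅) ⇒ Y ⊥̸ X | ∅.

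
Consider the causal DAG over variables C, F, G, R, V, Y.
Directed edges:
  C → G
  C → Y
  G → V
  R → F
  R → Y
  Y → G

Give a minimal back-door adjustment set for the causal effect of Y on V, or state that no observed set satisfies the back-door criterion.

Y→V: minimal back-door set {C}.

desc(Y)\{Y}={G,V}; candidates ⊆ {C,F,R}.
size 0: {}; under {} Y still reaches {C,F,G,R,V} ∋ V.
{C}: Y⊥V given {C} in G with Y→· removed — back-door holds.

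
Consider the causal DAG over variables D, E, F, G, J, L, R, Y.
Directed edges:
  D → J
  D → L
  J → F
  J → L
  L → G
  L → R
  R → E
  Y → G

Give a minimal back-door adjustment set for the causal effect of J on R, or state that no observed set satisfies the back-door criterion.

desc(J)\{J}={E,F,G,L,R}; candidates ⊆ {D,Y}.
size 0: {}; under {} J still reaches {D,E,G,L,R} ∋ R.
{D}: J⊥R given {D} in G with J→· removed — back-door holds.

J→R: minimal back-door set {D}.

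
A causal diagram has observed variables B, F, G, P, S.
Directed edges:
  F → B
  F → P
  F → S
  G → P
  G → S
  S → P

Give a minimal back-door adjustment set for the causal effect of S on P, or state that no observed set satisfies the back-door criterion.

desc(S)\{S}={P}; candidates ⊆ {B,F,G}.
size 0: {}; under {} S still reaches {B,F,G,P} ∋ P.
size 1: {B}, {F}, {G}; under {B} S still reaches {F,G,P} ∋ P.
{F,G}: S⊥P given {F,G} in G with S→· removed — back-door holds.

S→P: minimal back-door set {F, G}.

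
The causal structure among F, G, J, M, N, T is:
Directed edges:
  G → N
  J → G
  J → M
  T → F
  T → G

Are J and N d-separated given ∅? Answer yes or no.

No — J and N are d-connected given ∅.

Bayes-Ball from J | ∅ reaches {G,M,N}.
N ∈ reach(J|∅) ⇒ J ⊥̸ N | ∅.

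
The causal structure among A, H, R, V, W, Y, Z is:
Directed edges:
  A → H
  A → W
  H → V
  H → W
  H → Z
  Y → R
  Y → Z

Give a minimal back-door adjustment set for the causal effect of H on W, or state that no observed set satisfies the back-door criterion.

desc(H)\{H}={V,W,Z}; candidates ⊆ {A,R,Y}.
size 0: {}; under {} H still reaches {A,W} ∋ W.
{A}: H⊥W given {A} in G with H→· removed — back-door holds.

H→W: minimal back-door set {A}.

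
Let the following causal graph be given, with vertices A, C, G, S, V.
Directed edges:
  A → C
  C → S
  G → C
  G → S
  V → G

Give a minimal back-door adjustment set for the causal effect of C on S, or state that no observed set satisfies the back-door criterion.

C→S: minimal back-door set {G}.

desc(C)\{C}={S}; candidates ⊆ {A,G,V}.
size 0: {}; under {} C still reaches {A,G,S,V} ∋ S.
{G}: C⊥S given {G} in G with C→· removed — back-door holds.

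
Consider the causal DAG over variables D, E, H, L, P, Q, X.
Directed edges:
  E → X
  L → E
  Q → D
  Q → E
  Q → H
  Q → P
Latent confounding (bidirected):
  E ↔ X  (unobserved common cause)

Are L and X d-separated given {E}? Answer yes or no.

Bayes-Ball from L | {E} reaches {D,H,P,Q,X}.
X ∈ reach(L|{E}) ⇒ L ⊥̸ X | {E}.

No — L and X are d-connected given {E}.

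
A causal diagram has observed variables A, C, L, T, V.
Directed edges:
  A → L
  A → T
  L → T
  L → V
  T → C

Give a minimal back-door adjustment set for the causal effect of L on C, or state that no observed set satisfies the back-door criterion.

L→C: minimal back-door set {A}.

desc(L)\{L}={C,T,V}; candidates ⊆ {A}.
size 0: {}; under {} L still reaches {A,C,T} ∋ C.
{A}: L⊥C given {A} in G with L→· removed — back-door holds.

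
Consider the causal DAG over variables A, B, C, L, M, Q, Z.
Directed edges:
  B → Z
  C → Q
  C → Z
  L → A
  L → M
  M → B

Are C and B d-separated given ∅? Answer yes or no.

Bayes-Ball from C | ∅ reaches {Q,Z}.
B ∉ reach(C|∅) ⇒ C ⊥ B | ∅.

Yes — C ⊥ B | ∅.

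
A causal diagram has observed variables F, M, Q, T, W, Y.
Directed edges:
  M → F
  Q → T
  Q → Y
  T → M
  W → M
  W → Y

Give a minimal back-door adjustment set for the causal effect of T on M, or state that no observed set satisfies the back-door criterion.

T→M: minimal back-door set ∅.

desc(T)\{T}={F,M}; candidates ⊆ {Q,W,Y}.
∅: T⊥M given ∅ in G with T→· removed — back-door holds.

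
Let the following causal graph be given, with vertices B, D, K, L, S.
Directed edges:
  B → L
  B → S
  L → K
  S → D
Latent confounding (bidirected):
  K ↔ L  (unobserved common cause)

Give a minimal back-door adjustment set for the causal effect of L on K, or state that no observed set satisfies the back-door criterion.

L→K: no observed back-door set.

desc(L)\{L}={K}; candidates ⊆ {B,D,S}.
L↔K: latent back-door arc(s) into L.
size 0: {}; under {} L still reaches {B,D,K,S} ∋ K.
size 1: {B}, {D}, {S}; under {B} L still reaches {K} ∋ K.
size 2: {B,D}, {B,S}, {D,S}; under {B,D} L still reaches {K} ∋ K.
L↔K cannot be blocked by any observed set — no back-door set.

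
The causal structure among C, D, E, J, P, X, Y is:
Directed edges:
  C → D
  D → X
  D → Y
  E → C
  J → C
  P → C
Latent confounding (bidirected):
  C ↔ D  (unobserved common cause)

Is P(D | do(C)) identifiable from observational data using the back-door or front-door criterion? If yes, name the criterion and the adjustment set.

desc(C)\{C}={D,X,Y}; candidates ⊆ {E,J,P}.
C↔D: latent back-door arc(s) into C.
size 0: {}; under {} C still reaches {D,E,J,P,X,Y} ∋ D.
size 1: {E}, {J}, {P}; under {E} C still reaches {D,J,P,X,Y} ∋ D.
size 2: {E,J}, {E,P}, {J,P}; under {E,J} C still reaches {D,P,X,Y} ∋ D.
C↔D cannot be blocked by any observed set — no back-door set.
No mediator lies on a directed C→…→D path.
Neither criterion identifies P(D|do(C)) in this graph.

P(D|do(C)): not identifiable (no BD/FD set).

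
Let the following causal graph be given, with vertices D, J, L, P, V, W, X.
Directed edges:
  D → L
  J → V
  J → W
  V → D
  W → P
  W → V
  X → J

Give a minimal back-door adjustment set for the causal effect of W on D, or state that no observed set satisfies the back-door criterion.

desc(W)\{W}={D,L,P,V}; candidates ⊆ {J,X}.
size 0: {}; under {} W still reaches {D,J,L,V,X} ∋ D.
{J}: W⊥D given {J} in G with W→· removed — back-door holds.

W→D: minimal back-door set {J}.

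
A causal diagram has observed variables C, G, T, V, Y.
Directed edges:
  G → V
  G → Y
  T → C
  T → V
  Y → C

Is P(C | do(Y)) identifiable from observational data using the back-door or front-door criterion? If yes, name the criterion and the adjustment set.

desc(Y)\{Y}={C}; candidates ⊆ {G,T,V}.
∅: Y⊥C given ∅ in G with Y→· removed — back-door holds.
P(C|do(Y)) = P(C|Y) — no adjustment needed.

P(C|do(Y)): backdoor, adjust for ∅.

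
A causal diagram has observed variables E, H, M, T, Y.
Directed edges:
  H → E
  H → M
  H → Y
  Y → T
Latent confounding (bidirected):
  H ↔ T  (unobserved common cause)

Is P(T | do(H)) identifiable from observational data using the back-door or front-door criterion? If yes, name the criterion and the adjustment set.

desc(H)\{H}={E,M,T,Y}; candidates ⊆ {—}.
H↔T: latent back-door arc(s) into H.
size 0: {}; under {} H still reaches {T} ∋ T.
H↔T cannot be blocked by any observed set — no back-door set.
{Y}: (i) intercepts every directed H→T path; (ii) no back-door H→{Y}; (iii) {H} blocks every back-door {Y}→T. Front-door holds.
P(T|do(H)) = Σ_{Y} P(Y|H) Σ_{H'} P(T|Y,H')P(H').

P(T|do(H)): frontdoor, adjust for {Y}.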